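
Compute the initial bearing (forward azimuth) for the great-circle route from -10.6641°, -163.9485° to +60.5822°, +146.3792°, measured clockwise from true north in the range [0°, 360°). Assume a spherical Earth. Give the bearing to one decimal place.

Δλ = 146.3792 − -163.9485 = 310.3277°; wrapped into (−180°, 180°]: -49.6723°.
θ = atan2( sin Δλ · cos φ₂ , cos φ₁ · sin φ₂ − sin φ₁ · cos φ₂ · cos Δλ )
  = atan2(-0.37445, 0.91484) = -22.260° → normalised to [0°, 360°): 337.740°.

337.7°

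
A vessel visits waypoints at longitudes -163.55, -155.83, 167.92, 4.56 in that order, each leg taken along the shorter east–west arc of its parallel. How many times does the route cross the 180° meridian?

1

Leg 1: -163.55° → -155.83°, shortest Δλ = 7.72° (east) — does not cross 180°.
Leg 2: -155.83° → +167.92°, shortest Δλ = -36.25° (west) — crosses 180°.
Leg 3: +167.92° → +4.56°, shortest Δλ = -163.36° (west) — does not cross 180°.
Total crossings: 1.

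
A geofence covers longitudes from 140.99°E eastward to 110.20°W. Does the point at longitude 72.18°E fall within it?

Band width going east from +140.99° to -110.20°: ((-110.20 − 140.99) mod 360) = 108.81°.
Offset of +72.18° east of the west edge: ((72.18 − 140.99) mod 360) = 291.19°.
291.19° > 108.81° ⇒ outside.

No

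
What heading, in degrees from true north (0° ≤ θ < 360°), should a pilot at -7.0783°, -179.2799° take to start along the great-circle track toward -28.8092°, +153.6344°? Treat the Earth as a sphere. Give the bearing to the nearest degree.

226°

Δλ = 153.6344 − -179.2799 = 332.9143°; wrapped into (−180°, 180°]: -27.0857°.
θ = atan2( sin Δλ · cos φ₂ , cos φ₁ · sin φ₂ − sin φ₁ · cos φ₂ · cos Δλ )
  = atan2(-0.39897, -0.38209) = -133.762° → normalised to [0°, 360°): 226.238°.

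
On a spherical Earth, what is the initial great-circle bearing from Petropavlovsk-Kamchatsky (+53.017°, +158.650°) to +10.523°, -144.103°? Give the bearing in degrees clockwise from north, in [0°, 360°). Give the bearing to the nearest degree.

111°

Δλ = -144.103 − 158.650 = -302.753°; wrapped into (−180°, 180°]: 57.247°.
θ = atan2( sin Δλ · cos φ₂ , cos φ₁ · sin φ₂ − sin φ₁ · cos φ₂ · cos Δλ )
  = atan2(0.82687, -0.31504) = 110.857° → normalised to [0°, 360°): 110.857°.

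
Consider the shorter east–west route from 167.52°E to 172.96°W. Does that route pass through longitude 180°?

Naïve |-172.96 − 167.52| = 340.48° > 180°, so the shorter arc goes the other way round — across 180°.
Signed shortest Δλ = ((-172.96 − 167.52 + 180) mod 360) − 180 = 19.52°.
Going east by 19.52° from +167.52° passes through 180° before reaching -172.96°.

Yes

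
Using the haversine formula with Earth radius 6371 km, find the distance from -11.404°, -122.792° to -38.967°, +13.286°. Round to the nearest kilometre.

12802 km

Δλ = 13.286 − -122.792 = 136.078°.
Δφ = -38.967 − -11.404 = -27.563°.
a = sin²(Δφ/2) + cos φ₁ · cos φ₂ · sin²(Δλ/2) = 0.712313.
c = 2·atan2(√a, √(1−a)) = 2.00935 rad → d = 6371·c ≈ 12801.54 km.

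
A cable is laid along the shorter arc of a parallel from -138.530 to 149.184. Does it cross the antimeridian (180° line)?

Naïve |149.184 − -138.530| = 287.714° > 180°, so the shorter arc goes the other way round — across 180°.
Signed shortest Δλ = ((149.184 − -138.530 + 180) mod 360) − 180 = -72.286°.
Going west by 72.286° from -138.530° passes through 180° before reaching +149.184°.

Yes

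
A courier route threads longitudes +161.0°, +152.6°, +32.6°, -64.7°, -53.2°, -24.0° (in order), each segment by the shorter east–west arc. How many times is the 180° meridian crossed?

0

Leg 1: +161.0° → +152.6°, shortest Δλ = -8.4° (west) — does not cross 180°.
Leg 2: +152.6° → +32.6°, shortest Δλ = -120.0° (west) — does not cross 180°.
Leg 3: +32.6° → -64.7°, shortest Δλ = -97.3° (west) — does not cross 180°.
Leg 4: -64.7° → -53.2°, shortest Δλ = 11.5° (east) — does not cross 180°.
Leg 5: -53.2° → -24.0°, shortest Δλ = 29.2° (east) — does not cross 180°.
Total crossings: 0.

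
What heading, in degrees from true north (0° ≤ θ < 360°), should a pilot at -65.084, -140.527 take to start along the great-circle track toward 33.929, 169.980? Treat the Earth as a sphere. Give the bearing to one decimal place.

318.9°

Δλ = 169.980 − -140.527 = 310.507°; wrapped into (−180°, 180°]: -49.493°.
θ = atan2( sin Δλ · cos φ₂ , cos φ₁ · sin φ₂ − sin φ₁ · cos φ₂ · cos Δλ )
  = atan2(-0.63087, 0.72393) = -41.070° → normalised to [0°, 360°): 318.930°.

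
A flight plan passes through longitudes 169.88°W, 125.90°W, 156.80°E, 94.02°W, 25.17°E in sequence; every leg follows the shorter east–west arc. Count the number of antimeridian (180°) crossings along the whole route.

2

Leg 1: -169.88° → -125.90°, shortest Δλ = 43.98° (east) — does not cross 180°.
Leg 2: -125.90° → +156.80°, shortest Δλ = -77.3° (west) — crosses 180°.
Leg 3: +156.80° → -94.02°, shortest Δλ = 109.18° (east) — crosses 180°.
Leg 4: -94.02° → +25.17°, shortest Δλ = 119.19° (east) — does not cross 180°.
Total crossings: 2.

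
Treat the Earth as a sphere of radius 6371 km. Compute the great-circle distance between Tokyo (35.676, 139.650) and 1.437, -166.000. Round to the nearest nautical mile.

3650 nmi

Δλ = -166.000 − 139.650 = -305.650°; wrapped into (−180°, 180°]: 54.350°.
Δφ = 1.437 − 35.676 = -34.239°.
a = sin²(Δφ/2) + cos φ₁ · cos φ₂ · sin²(Δλ/2) = 0.256036.
c = 2·atan2(√a, √(1−a)) = 1.06108 rad → d = 6371·c ≈ 6760.16 km ≈ 3650.19 nmi.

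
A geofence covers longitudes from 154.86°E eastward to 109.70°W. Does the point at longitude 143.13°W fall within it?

Yes

Band width going east from +154.86° to -109.70°: ((-109.70 − 154.86) mod 360) = 95.44°.
Offset of -143.13° east of the west edge: ((-143.13 − 154.86) mod 360) = 62.01°.
62.01° ≤ 95.44° ⇒ inside.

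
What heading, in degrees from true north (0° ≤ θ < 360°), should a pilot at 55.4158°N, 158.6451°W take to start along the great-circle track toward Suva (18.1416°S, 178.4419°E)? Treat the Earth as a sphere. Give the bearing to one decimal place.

202.4°

Δλ = 178.4419 − -158.6451 = 337.0870°; wrapped into (−180°, 180°]: -22.9130°.
θ = atan2( sin Δλ · cos φ₂ , cos φ₁ · sin φ₂ − sin φ₁ · cos φ₂ · cos Δλ )
  = atan2(-0.36998, -0.89737) = -157.594° → normalised to [0°, 360°): 202.406°.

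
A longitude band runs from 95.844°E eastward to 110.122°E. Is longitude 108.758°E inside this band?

Yes

Band width going east from +95.844° to +110.122°: ((110.122 − 95.844) mod 360) = 14.278°.
Offset of +108.758° east of the west edge: ((108.758 − 95.844) mod 360) = 12.914°.
12.914° ≤ 14.278° ⇒ inside.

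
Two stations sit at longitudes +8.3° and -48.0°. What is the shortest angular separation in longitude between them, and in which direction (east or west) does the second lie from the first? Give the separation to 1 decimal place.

Raw difference: -48.0 − 8.3 = -56.3°.
Normalise into (−180°, 180°]: -56.3° stays -56.3°.
Negative ⇒ the second point lies to the west; separation 56.3°.

56.3° west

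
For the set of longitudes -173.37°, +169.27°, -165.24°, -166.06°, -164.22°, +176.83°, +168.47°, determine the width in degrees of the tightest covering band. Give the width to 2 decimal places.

Sort the longitudes: -173.37°, -166.06°, -165.24°, -164.22°, +168.47°, +169.27°, +176.83°.
Eastward gaps between consecutive values (wrapping around): 7.31°, 0.82°, 1.02°, 332.69°, 0.80°, 7.56°, 9.80°.
Largest gap = 332.69° ⇒ minimal covering band is its complement: 360° − 332.69° = 27.31°.
Band runs from +168.47° eastward to -164.22°, crossing the antimeridian.

27.31°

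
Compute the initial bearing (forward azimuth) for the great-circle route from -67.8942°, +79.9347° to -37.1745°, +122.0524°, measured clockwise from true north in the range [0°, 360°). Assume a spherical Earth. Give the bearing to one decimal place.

Δλ = 122.0524 − 79.9347 = 42.1177°.
θ = atan2( sin Δλ · cos φ₂ , cos φ₁ · sin φ₂ − sin φ₁ · cos φ₂ · cos Δλ )
  = atan2(0.53438, 0.32021) = 59.069° → normalised to [0°, 360°): 59.069°.

59.1°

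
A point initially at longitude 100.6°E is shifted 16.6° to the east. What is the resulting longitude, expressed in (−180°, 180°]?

117.2°E

Start at +100.6°; shift +16.6° → +117.2°.
+117.2° already lies in (−180°, 180°].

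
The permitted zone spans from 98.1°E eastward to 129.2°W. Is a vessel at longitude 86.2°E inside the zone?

No

Band width going east from +98.1° to -129.2°: ((-129.2 − 98.1) mod 360) = 132.7°.
Offset of +86.2° east of the west edge: ((86.2 − 98.1) mod 360) = 348.1°.
348.1° > 132.7° ⇒ outside.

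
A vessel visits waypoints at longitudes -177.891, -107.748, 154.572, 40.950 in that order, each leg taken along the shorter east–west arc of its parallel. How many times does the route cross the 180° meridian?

1

Leg 1: -177.891° → -107.748°, shortest Δλ = 70.143° (east) — does not cross 180°.
Leg 2: -107.748° → +154.572°, shortest Δλ = -97.68° (west) — crosses 180°.
Leg 3: +154.572° → +40.950°, shortest Δλ = -113.622° (west) — does not cross 180°.
Total crossings: 1.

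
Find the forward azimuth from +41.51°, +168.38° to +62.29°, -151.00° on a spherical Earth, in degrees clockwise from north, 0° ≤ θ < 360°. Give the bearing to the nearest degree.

35°

Δλ = -151.00 − 168.38 = -319.38°; wrapped into (−180°, 180°]: 40.62°.
θ = atan2( sin Δλ · cos φ₂ , cos φ₁ · sin φ₂ − sin φ₁ · cos φ₂ · cos Δλ )
  = atan2(0.30273, 0.42904) = 35.207° → normalised to [0°, 360°): 35.207°.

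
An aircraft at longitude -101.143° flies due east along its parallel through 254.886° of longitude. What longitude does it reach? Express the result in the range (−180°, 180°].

+153.743°

Start at -101.143°; shift +254.886° → +153.743°.
+153.743° already lies in (−180°, 180°].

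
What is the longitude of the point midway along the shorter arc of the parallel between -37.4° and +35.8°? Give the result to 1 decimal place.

-0.8°

Signed shortest Δλ from -37.4° to +35.8° is +73.2°.
Midpoint longitude = -37.4° + (+73.2°)/2 = -37.4° + 36.6° = -0.8°.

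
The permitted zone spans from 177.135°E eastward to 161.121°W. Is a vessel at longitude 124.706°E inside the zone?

Band width going east from +177.135° to -161.121°: ((-161.121 − 177.135) mod 360) = 21.744°.
Offset of +124.706° east of the west edge: ((124.706 − 177.135) mod 360) = 307.571°.
307.571° > 21.744° ⇒ outside.

No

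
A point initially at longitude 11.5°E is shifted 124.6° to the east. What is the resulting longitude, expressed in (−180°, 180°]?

Start at +11.5°; shift +124.6° → +136.1°.
+136.1° already lies in (−180°, 180°].

136.1°E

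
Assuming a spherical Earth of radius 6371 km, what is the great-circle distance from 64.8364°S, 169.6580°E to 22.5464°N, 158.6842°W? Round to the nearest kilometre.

Δλ = -158.6842 − 169.6580 = -328.3422°; wrapped into (−180°, 180°]: 31.6578°.
Δφ = 22.5464 − -64.8364 = 87.3828°.
a = sin²(Δφ/2) + cos φ₁ · cos φ₂ · sin²(Δλ/2) = 0.506386.
c = 2·atan2(√a, √(1−a)) = 1.58357 rad → d = 6371·c ≈ 10088.92 km.

10089 km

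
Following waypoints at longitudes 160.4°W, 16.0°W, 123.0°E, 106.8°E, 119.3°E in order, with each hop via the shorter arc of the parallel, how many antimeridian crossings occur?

Leg 1: -160.4° → -16.0°, shortest Δλ = 144.4° (east) — does not cross 180°.
Leg 2: -16.0° → +123.0°, shortest Δλ = 139.0° (east) — does not cross 180°.
Leg 3: +123.0° → +106.8°, shortest Δλ = -16.2° (west) — does not cross 180°.
Leg 4: +106.8° → +119.3°, shortest Δλ = 12.5° (east) — does not cross 180°.
Total crossings: 0.

0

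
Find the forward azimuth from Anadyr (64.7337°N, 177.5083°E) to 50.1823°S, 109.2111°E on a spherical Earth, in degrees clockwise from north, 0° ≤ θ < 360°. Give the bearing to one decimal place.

Δλ = 109.2111 − 177.5083 = -68.2972°.
θ = atan2( sin Δλ · cos φ₂ , cos φ₁ · sin φ₂ − sin φ₁ · cos φ₂ · cos Δλ )
  = atan2(-0.59496, -0.54198) = -132.332° → normalised to [0°, 360°): 227.668°.

227.7°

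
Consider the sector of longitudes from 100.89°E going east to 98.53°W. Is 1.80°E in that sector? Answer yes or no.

No

Band width going east from +100.89° to -98.53°: ((-98.53 − 100.89) mod 360) = 160.58°.
Offset of +1.80° east of the west edge: ((1.80 − 100.89) mod 360) = 260.91°.
260.91° > 160.58° ⇒ outside.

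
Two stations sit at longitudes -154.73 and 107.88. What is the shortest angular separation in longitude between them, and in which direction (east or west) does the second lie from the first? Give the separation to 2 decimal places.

Raw difference: 107.88 − -154.73 = 262.61°.
Normalise into (−180°, 180°]: 262.61° − 360° = -97.39°.
Negative ⇒ the second point lies to the west; separation 97.39°.

97.39° west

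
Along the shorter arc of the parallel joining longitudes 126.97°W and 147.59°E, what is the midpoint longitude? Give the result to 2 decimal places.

169.69°W

Signed shortest Δλ from -126.97° to +147.59° is -85.44°.
Midpoint longitude = -126.97° + (-85.44°)/2 = -126.97° − 42.72° = -169.69°.
(The naïve average (-126.97 + +147.59)/2 = 10.31° is on the wrong side of the globe.)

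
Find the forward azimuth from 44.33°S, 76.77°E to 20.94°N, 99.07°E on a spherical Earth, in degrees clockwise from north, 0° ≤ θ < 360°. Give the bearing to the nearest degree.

22°

Δλ = 99.07 − 76.77 = 22.30°.
θ = atan2( sin Δλ · cos φ₂ , cos φ₁ · sin φ₂ − sin φ₁ · cos φ₂ · cos Δλ )
  = atan2(0.35440, 0.85948) = 22.408° → normalised to [0°, 360°): 22.408°.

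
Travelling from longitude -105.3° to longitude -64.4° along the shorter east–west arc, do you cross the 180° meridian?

Signed shortest Δλ = ((-64.4 − -105.3 + 180) mod 360) − 180 = 40.9°.
Going east by 40.9° from -105.3° reaches -64.4° without touching 180°.

No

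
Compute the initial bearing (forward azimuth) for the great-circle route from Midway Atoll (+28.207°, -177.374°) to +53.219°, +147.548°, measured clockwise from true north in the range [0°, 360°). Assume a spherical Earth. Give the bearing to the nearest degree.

Δλ = 147.548 − -177.374 = 324.922°; wrapped into (−180°, 180°]: -35.078°.
θ = atan2( sin Δλ · cos φ₂ , cos φ₁ · sin φ₂ − sin φ₁ · cos φ₂ · cos Δλ )
  = atan2(-0.34410, 0.47421) = -35.966° → normalised to [0°, 360°): 324.034°.

324°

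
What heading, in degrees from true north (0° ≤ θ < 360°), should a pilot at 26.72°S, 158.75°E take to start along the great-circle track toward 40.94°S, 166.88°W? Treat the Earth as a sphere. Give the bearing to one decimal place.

125.6°

Δλ = -166.88 − 158.75 = -325.63°; wrapped into (−180°, 180°]: 34.37°.
θ = atan2( sin Δλ · cos φ₂ , cos φ₁ · sin φ₂ − sin φ₁ · cos φ₂ · cos Δλ )
  = atan2(0.42645, -0.30495) = 125.568° → normalised to [0°, 360°): 125.568°.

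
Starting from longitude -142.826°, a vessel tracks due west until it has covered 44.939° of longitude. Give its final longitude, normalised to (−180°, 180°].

Start at -142.826°; shift −44.939° → -187.765°.
-187.765° lies outside (−180°, 180°]; add 360° → +172.235°.

+172.235°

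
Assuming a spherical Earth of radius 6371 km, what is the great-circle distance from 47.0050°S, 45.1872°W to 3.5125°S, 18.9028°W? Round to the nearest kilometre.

Δλ = -18.9028 − -45.1872 = 26.2844°.
Δφ = -3.5125 − -47.0050 = 43.4925°.
a = sin²(Δφ/2) + cos φ₁ · cos φ₂ · sin²(Δλ/2) = 0.172455.
c = 2·atan2(√a, √(1−a)) = 0.85650 rad → d = 6371·c ≈ 5456.73 km.

5457 km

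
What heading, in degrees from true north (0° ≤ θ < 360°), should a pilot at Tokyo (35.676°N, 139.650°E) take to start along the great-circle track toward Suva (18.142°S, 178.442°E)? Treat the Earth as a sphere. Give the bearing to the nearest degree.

Δλ = 178.442 − 139.650 = 38.792°.
θ = atan2( sin Δλ · cos φ₂ , cos φ₁ · sin φ₂ − sin φ₁ · cos φ₂ · cos Δλ )
  = atan2(0.59535, -0.68490) = 139.001° → normalised to [0°, 360°): 139.001°.

139°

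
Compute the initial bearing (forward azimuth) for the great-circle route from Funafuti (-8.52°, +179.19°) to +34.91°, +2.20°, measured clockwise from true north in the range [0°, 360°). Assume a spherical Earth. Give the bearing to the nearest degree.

Δλ = 2.20 − 179.19 = -176.99°.
θ = atan2( sin Δλ · cos φ₂ , cos φ₁ · sin φ₂ − sin φ₁ · cos φ₂ · cos Δλ )
  = atan2(-0.04306, 0.44465) = -5.531° → normalised to [0°, 360°): 354.469°.

354°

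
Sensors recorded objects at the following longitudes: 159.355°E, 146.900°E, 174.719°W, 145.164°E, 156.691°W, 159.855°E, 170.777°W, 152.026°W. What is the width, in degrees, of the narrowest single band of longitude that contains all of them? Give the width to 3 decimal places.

62.810°

Sort the longitudes: -174.719°, -170.777°, -156.691°, -152.026°, +145.164°, +146.900°, +159.355°, +159.855°.
Eastward gaps between consecutive values (wrapping around): 3.942°, 14.086°, 4.665°, 297.190°, 1.736°, 12.455°, 0.500°, 25.426°.
Largest gap = 297.190° ⇒ minimal covering band is its complement: 360° − 297.190° = 62.810°.
Band runs from +145.164° eastward to -152.026°, crossing the antimeridian.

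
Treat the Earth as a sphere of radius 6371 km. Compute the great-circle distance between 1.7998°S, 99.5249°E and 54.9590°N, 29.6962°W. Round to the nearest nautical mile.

6777 nmi

Δλ = -29.6962 − 99.5249 = -129.2211°.
Δφ = 54.9590 − -1.7998 = 56.7588°.
a = sin²(Δφ/2) + cos φ₁ · cos φ₂ · sin²(Δλ/2) = 0.694293.
c = 2·atan2(√a, √(1−a)) = 1.96989 rad → d = 6371·c ≈ 12550.19 km ≈ 6776.56 nmi.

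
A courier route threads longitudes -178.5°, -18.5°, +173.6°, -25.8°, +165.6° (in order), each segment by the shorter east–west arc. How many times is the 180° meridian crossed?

3

Leg 1: -178.5° → -18.5°, shortest Δλ = 160.0° (east) — does not cross 180°.
Leg 2: -18.5° → +173.6°, shortest Δλ = -167.9° (west) — crosses 180°.
Leg 3: +173.6° → -25.8°, shortest Δλ = 160.6° (east) — crosses 180°.
Leg 4: -25.8° → +165.6°, shortest Δλ = -168.6° (west) — crosses 180°.
Total crossings: 3.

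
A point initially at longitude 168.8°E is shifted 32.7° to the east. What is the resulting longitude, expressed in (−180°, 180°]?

Start at +168.8°; shift +32.7° → +201.5°.
+201.5° lies outside (−180°, 180°]; subtract 360° → -158.5°.

158.5°W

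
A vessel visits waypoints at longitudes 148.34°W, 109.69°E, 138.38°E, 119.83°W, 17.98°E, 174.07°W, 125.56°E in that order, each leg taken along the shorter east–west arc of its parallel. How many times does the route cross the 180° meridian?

4

Leg 1: -148.34° → +109.69°, shortest Δλ = -101.97° (west) — crosses 180°.
Leg 2: +109.69° → +138.38°, shortest Δλ = 28.69° (east) — does not cross 180°.
Leg 3: +138.38° → -119.83°, shortest Δλ = 101.79° (east) — crosses 180°.
Leg 4: -119.83° → +17.98°, shortest Δλ = 137.81° (east) — does not cross 180°.
Leg 5: +17.98° → -174.07°, shortest Δλ = 167.95° (east) — crosses 180°.
Leg 6: -174.07° → +125.56°, shortest Δλ = -60.37° (west) — crosses 180°.
Total crossings: 4.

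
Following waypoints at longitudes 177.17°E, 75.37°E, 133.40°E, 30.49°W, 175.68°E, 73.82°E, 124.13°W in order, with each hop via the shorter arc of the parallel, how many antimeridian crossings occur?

2

Leg 1: +177.17° → +75.37°, shortest Δλ = -101.8° (west) — does not cross 180°.
Leg 2: +75.37° → +133.40°, shortest Δλ = 58.03° (east) — does not cross 180°.
Leg 3: +133.40° → -30.49°, shortest Δλ = -163.89° (west) — does not cross 180°.
Leg 4: -30.49° → +175.68°, shortest Δλ = -153.83° (west) — crosses 180°.
Leg 5: +175.68° → +73.82°, shortest Δλ = -101.86° (west) — does not cross 180°.
Leg 6: +73.82° → -124.13°, shortest Δλ = 162.05° (east) — crosses 180°.
Total crossings: 2.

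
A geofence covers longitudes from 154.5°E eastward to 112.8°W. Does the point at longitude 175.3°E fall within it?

Yes

Band width going east from +154.5° to -112.8°: ((-112.8 − 154.5) mod 360) = 92.7°.
Offset of +175.3° east of the west edge: ((175.3 − 154.5) mod 360) = 20.8°.
20.8° ≤ 92.7° ⇒ inside.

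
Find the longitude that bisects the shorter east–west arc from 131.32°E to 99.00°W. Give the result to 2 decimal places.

163.84°W

Signed shortest Δλ from +131.32° to -99.00° is +129.68°.
Midpoint longitude = +131.32° + (+129.68°)/2 = +131.32° + 64.84° = +196.16°.
Normalise into (−180°, 180°]: -163.84°.
(The naïve average (+131.32 + -99.00)/2 = 16.16° is on the wrong side of the globe.)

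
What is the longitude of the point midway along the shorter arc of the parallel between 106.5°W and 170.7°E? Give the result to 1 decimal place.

147.9°W

Signed shortest Δλ from -106.5° to +170.7° is -82.8°.
Midpoint longitude = -106.5° + (-82.8°)/2 = -106.5° − 41.4° = -147.9°.
(The naïve average (-106.5 + +170.7)/2 = 32.1° is on the wrong side of the globe.)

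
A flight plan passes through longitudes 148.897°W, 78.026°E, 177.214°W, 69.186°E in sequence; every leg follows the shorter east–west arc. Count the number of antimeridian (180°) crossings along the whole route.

Leg 1: -148.897° → +78.026°, shortest Δλ = -133.077° (west) — crosses 180°.
Leg 2: +78.026° → -177.214°, shortest Δλ = 104.76° (east) — crosses 180°.
Leg 3: -177.214° → +69.186°, shortest Δλ = -113.6° (west) — crosses 180°.
Total crossings: 3.

3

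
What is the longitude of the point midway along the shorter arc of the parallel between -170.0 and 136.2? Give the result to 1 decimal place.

+163.1°

Signed shortest Δλ from -170.0° to +136.2° is -53.8°.
Midpoint longitude = -170.0° + (-53.8°)/2 = -170.0° − 26.9° = -196.9°.
Normalise into (−180°, 180°]: +163.1°.
(The naïve average (-170.0 + +136.2)/2 = -16.9° is on the wrong side of the globe.)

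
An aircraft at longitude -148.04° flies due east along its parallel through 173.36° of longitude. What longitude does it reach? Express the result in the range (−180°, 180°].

+25.32°

Start at -148.04°; shift +173.36° → +25.32°.
+25.32° already lies in (−180°, 180°].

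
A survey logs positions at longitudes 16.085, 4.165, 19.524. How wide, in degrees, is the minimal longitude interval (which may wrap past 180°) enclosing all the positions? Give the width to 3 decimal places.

15.359°

Sort the longitudes: +4.165°, +16.085°, +19.524°.
Eastward gaps between consecutive values (wrapping around): 11.920°, 3.439°, 344.641°.
Largest gap = 344.641° ⇒ minimal covering band is its complement: 360° − 344.641° = 15.359°.
Band runs from +4.165° eastward to +19.524°.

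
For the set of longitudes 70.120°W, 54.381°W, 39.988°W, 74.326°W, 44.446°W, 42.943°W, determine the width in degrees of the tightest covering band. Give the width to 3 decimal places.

34.338°

Sort the longitudes: -74.326°, -70.120°, -54.381°, -44.446°, -42.943°, -39.988°.
Eastward gaps between consecutive values (wrapping around): 4.206°, 15.739°, 9.935°, 1.503°, 2.955°, 325.662°.
Largest gap = 325.662° ⇒ minimal covering band is its complement: 360° − 325.662° = 34.338°.
Band runs from -74.326° eastward to -39.988°.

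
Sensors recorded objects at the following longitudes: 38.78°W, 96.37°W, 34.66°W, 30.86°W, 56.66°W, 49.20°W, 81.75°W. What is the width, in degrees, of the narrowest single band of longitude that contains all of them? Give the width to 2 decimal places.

Sort the longitudes: -96.37°, -81.75°, -56.66°, -49.20°, -38.78°, -34.66°, -30.86°.
Eastward gaps between consecutive values (wrapping around): 14.62°, 25.09°, 7.46°, 10.42°, 4.12°, 3.80°, 294.49°.
Largest gap = 294.49° ⇒ minimal covering band is its complement: 360° − 294.49° = 65.51°.
Band runs from -96.37° eastward to -30.86°.

65.51°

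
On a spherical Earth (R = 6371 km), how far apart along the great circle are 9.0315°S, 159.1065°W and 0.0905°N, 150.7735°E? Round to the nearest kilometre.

5641 km

Δλ = 150.7735 − -159.1065 = 309.8800°; wrapped into (−180°, 180°]: -50.1200°.
Δφ = 0.0905 − -9.0315 = 9.1220°.
a = sin²(Δφ/2) + cos φ₁ · cos φ₂ · sin²(Δλ/2) = 0.183508.
c = 2·atan2(√a, √(1−a)) = 0.88539 rad → d = 6371·c ≈ 5640.85 km.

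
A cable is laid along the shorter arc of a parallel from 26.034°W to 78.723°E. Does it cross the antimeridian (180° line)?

Signed shortest Δλ = ((78.723 − -26.034 + 180) mod 360) − 180 = 104.757°.
Going east by 104.757° from -26.034° reaches +78.723° without touching 180°.

No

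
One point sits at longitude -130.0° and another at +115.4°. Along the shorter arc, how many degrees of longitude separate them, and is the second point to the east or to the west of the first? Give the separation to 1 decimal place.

Raw difference: 115.4 − -130.0 = 245.4°.
Normalise into (−180°, 180°]: 245.4° − 360° = -114.6°.
Negative ⇒ the second point lies to the west; separation 114.6°.

114.6° west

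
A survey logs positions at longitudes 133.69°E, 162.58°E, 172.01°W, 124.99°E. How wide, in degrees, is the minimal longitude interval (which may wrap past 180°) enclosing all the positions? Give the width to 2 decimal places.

63.00°

Sort the longitudes: -172.01°, +124.99°, +133.69°, +162.58°.
Eastward gaps between consecutive values (wrapping around): 297.00°, 8.70°, 28.89°, 25.41°.
Largest gap = 297.00° ⇒ minimal covering band is its complement: 360° − 297.00° = 63.00°.
Band runs from +124.99° eastward to -172.01°, crossing the antimeridian.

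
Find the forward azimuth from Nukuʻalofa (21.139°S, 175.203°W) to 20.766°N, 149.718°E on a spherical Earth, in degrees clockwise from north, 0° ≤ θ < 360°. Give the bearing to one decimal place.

Δλ = 149.718 − -175.203 = 324.921°; wrapped into (−180°, 180°]: -35.079°.
θ = atan2( sin Δλ · cos φ₂ , cos φ₁ · sin φ₂ − sin φ₁ · cos φ₂ · cos Δλ )
  = atan2(-0.53737, 0.60665) = -41.535° → normalised to [0°, 360°): 318.465°.

318.5°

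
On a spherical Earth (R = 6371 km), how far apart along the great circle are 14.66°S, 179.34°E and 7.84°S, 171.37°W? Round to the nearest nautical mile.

683 nmi

Δλ = -171.37 − 179.34 = -350.71°; wrapped into (−180°, 180°]: 9.29°.
Δφ = -7.84 − -14.66 = 6.82°.
a = sin²(Δφ/2) + cos φ₁ · cos φ₂ · sin²(Δλ/2) = 0.009823.
c = 2·atan2(√a, √(1−a)) = 0.19855 rad → d = 6371·c ≈ 1264.96 km ≈ 683.02 nmi.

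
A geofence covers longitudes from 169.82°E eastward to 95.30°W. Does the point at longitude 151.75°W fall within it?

Yes

Band width going east from +169.82° to -95.30°: ((-95.30 − 169.82) mod 360) = 94.88°.
Offset of -151.75° east of the west edge: ((-151.75 − 169.82) mod 360) = 38.43°.
38.43° ≤ 94.88° ⇒ inside.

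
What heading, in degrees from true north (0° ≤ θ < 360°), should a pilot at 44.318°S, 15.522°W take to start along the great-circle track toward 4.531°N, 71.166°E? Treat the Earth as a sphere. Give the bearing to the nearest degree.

84°

Δλ = 71.166 − -15.522 = 86.688°.
θ = atan2( sin Δλ · cos φ₂ , cos φ₁ · sin φ₂ − sin φ₁ · cos φ₂ · cos Δλ )
  = atan2(0.99521, 0.09676) = 84.447° → normalised to [0°, 360°): 84.447°.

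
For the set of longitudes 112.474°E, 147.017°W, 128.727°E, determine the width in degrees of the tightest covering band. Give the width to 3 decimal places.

100.509°

Sort the longitudes: -147.017°, +112.474°, +128.727°.
Eastward gaps between consecutive values (wrapping around): 259.491°, 16.253°, 84.256°.
Largest gap = 259.491° ⇒ minimal covering band is its complement: 360° − 259.491° = 100.509°.
Band runs from +112.474° eastward to -147.017°, crossing the antimeridian.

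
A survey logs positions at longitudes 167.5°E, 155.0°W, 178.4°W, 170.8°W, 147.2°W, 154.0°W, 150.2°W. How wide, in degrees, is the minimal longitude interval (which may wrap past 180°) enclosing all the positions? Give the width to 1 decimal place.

45.3°

Sort the longitudes: -178.4°, -170.8°, -155.0°, -154.0°, -150.2°, -147.2°, +167.5°.
Eastward gaps between consecutive values (wrapping around): 7.6°, 15.8°, 1.0°, 3.8°, 3.0°, 314.7°, 14.1°.
Largest gap = 314.7° ⇒ minimal covering band is its complement: 360° − 314.7° = 45.3°.
Band runs from +167.5° eastward to -147.2°, crossing the antimeridian.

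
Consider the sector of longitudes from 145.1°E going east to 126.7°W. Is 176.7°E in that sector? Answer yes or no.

Yes

Band width going east from +145.1° to -126.7°: ((-126.7 − 145.1) mod 360) = 88.2°.
Offset of +176.7° east of the west edge: ((176.7 − 145.1) mod 360) = 31.6°.
31.6° ≤ 88.2° ⇒ inside.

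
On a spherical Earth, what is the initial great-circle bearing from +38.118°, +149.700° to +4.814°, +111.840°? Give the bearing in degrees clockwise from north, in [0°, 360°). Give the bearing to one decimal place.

235.5°

Δλ = 111.840 − 149.700 = -37.860°.
θ = atan2( sin Δλ · cos φ₂ , cos φ₁ · sin φ₂ − sin φ₁ · cos φ₂ · cos Δλ )
  = atan2(-0.61157, -0.41961) = -124.455° → normalised to [0°, 360°): 235.545°.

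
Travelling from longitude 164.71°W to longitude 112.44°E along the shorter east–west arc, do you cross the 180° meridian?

Yes

Naïve |112.44 − -164.71| = 277.15° > 180°, so the shorter arc goes the other way round — across 180°.
Signed shortest Δλ = ((112.44 − -164.71 + 180) mod 360) − 180 = -82.85°.
Going west by 82.85° from -164.71° passes through 180° before reaching +112.44°.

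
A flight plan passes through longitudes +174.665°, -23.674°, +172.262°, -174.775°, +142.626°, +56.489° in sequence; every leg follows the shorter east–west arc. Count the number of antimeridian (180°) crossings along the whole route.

4

Leg 1: +174.665° → -23.674°, shortest Δλ = 161.661° (east) — crosses 180°.
Leg 2: -23.674° → +172.262°, shortest Δλ = -164.064° (west) — crosses 180°.
Leg 3: +172.262° → -174.775°, shortest Δλ = 12.963° (east) — crosses 180°.
Leg 4: -174.775° → +142.626°, shortest Δλ = -42.599° (west) — crosses 180°.
Leg 5: +142.626° → +56.489°, shortest Δλ = -86.137° (west) — does not cross 180°.
Total crossings: 4.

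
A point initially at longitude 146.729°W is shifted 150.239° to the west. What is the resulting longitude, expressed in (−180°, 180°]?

63.032°E

Start at -146.729°; shift −150.239° → -296.968°.
-296.968° lies outside (−180°, 180°]; add 360° → +63.032°.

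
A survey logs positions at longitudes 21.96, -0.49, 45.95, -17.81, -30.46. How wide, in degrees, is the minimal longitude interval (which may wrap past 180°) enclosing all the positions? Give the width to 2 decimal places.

Sort the longitudes: -30.46°, -17.81°, -0.49°, +21.96°, +45.95°.
Eastward gaps between consecutive values (wrapping around): 12.65°, 17.32°, 22.45°, 23.99°, 283.59°.
Largest gap = 283.59° ⇒ minimal covering band is its complement: 360° − 283.59° = 76.41°.
Band runs from -30.46° eastward to +45.95°.

76.41°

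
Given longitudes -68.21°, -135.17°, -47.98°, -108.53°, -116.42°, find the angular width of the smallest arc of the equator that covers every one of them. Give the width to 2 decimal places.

Sort the longitudes: -135.17°, -116.42°, -108.53°, -68.21°, -47.98°.
Eastward gaps between consecutive values (wrapping around): 18.75°, 7.89°, 40.32°, 20.23°, 272.81°.
Largest gap = 272.81° ⇒ minimal covering band is its complement: 360° − 272.81° = 87.19°.
Band runs from -135.17° eastward to -47.98°.

87.19°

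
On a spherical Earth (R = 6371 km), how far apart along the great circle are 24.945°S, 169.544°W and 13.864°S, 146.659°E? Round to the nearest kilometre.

4734 km

Δλ = 146.659 − -169.544 = 316.203°; wrapped into (−180°, 180°]: -43.797°.
Δφ = -13.864 − -24.945 = 11.081°.
a = sin²(Δφ/2) + cos φ₁ · cos φ₂ · sin²(Δλ/2) = 0.131773.
c = 2·atan2(√a, √(1−a)) = 0.74298 rad → d = 6371·c ≈ 4733.54 km.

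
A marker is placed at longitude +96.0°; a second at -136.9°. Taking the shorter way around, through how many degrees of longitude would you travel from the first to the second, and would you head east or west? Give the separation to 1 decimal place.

Raw difference: -136.9 − 96.0 = -232.9°.
Normalise into (−180°, 180°]: -232.9° + 360° = 127.1°.
Positive ⇒ the second point lies to the east; separation 127.1°.

127.1° east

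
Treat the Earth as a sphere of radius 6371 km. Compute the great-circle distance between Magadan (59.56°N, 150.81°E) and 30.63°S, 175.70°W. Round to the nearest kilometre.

Δλ = -175.70 − 150.81 = -326.51°; wrapped into (−180°, 180°]: 33.49°.
Δφ = -30.63 − 59.56 = -90.19°.
a = sin²(Δφ/2) + cos φ₁ · cos φ₂ · sin²(Δλ/2) = 0.537846.
c = 2·atan2(√a, √(1−a)) = 1.64656 rad → d = 6371·c ≈ 10490.23 km.

10490 km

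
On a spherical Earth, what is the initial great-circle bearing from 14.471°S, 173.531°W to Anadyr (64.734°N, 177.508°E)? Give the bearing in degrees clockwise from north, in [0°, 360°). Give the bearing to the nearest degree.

356°

Δλ = 177.508 − -173.531 = 351.039°; wrapped into (−180°, 180°]: -8.961°.
θ = atan2( sin Δλ · cos φ₂ , cos φ₁ · sin φ₂ − sin φ₁ · cos φ₂ · cos Δλ )
  = atan2(-0.06648, 0.98100) = -3.877° → normalised to [0°, 360°): 356.123°.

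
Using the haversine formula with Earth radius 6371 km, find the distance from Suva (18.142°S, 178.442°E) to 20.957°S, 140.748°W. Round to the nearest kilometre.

Δλ = -140.748 − 178.442 = -319.190°; wrapped into (−180°, 180°]: 40.810°.
Δφ = -20.957 − -18.142 = -2.815°.
a = sin²(Δφ/2) + cos φ₁ · cos φ₂ · sin²(Δλ/2) = 0.108478.
c = 2·atan2(√a, √(1−a)) = 0.67125 rad → d = 6371·c ≈ 4276.55 km.

4277 km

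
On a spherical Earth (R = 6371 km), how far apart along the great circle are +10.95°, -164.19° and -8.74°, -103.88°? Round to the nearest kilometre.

7021 km

Δλ = -103.88 − -164.19 = 60.31°.
Δφ = -8.74 − 10.95 = -19.69°.
a = sin²(Δφ/2) + cos φ₁ · cos φ₂ · sin²(Δλ/2) = 0.274111.
c = 2·atan2(√a, √(1−a)) = 1.10204 rad → d = 6371·c ≈ 7021.08 km.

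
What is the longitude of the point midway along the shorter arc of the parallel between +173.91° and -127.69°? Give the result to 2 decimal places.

-156.89°

Signed shortest Δλ from +173.91° to -127.69° is +58.40°.
Midpoint longitude = +173.91° + (+58.40°)/2 = +173.91° + 29.20° = +203.11°.
Normalise into (−180°, 180°]: -156.89°.
(The naïve average (+173.91 + -127.69)/2 = 23.11° is on the wrong side of the globe.)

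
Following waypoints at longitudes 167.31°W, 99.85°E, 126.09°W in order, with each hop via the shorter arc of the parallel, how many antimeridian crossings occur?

Leg 1: -167.31° → +99.85°, shortest Δλ = -92.84° (west) — crosses 180°.
Leg 2: +99.85° → -126.09°, shortest Δλ = 134.06° (east) — crosses 180°.
Total crossings: 2.

2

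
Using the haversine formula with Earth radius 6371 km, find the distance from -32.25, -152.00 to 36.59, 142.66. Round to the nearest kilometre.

Δλ = 142.66 − -152.00 = 294.66°; wrapped into (−180°, 180°]: -65.34°.
Δφ = 36.59 − -32.25 = 68.84°.
a = sin²(Δφ/2) + cos φ₁ · cos φ₂ · sin²(Δλ/2) = 0.517378.
c = 2·atan2(√a, √(1−a)) = 1.60556 rad → d = 6371·c ≈ 10229.02 km.

10229 km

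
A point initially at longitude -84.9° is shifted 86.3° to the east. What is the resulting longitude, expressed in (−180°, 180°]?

+1.4°

Start at -84.9°; shift +86.3° → +1.4°.
+1.4° already lies in (−180°, 180°].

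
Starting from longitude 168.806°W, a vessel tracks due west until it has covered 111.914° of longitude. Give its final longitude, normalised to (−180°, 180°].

Start at -168.806°; shift −111.914° → -280.720°.
-280.720° lies outside (−180°, 180°]; add 360° → +79.280°.

79.280°E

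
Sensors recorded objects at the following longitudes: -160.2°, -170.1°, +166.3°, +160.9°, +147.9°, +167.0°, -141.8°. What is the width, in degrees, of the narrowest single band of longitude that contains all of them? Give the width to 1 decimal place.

70.3°

Sort the longitudes: -170.1°, -160.2°, -141.8°, +147.9°, +160.9°, +166.3°, +167.0°.
Eastward gaps between consecutive values (wrapping around): 9.9°, 18.4°, 289.7°, 13.0°, 5.4°, 0.7°, 22.9°.
Largest gap = 289.7° ⇒ minimal covering band is its complement: 360° − 289.7° = 70.3°.
Band runs from +147.9° eastward to -141.8°, crossing the antimeridian.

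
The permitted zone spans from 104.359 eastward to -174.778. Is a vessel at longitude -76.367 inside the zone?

Band width going east from +104.359° to -174.778°: ((-174.778 − 104.359) mod 360) = 80.863°.
Offset of -76.367° east of the west edge: ((-76.367 − 104.359) mod 360) = 179.274°.
179.274° > 80.863° ⇒ outside.

No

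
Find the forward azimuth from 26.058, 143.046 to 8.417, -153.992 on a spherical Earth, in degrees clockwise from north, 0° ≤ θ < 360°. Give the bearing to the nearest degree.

94°

Δλ = -153.992 − 143.046 = -297.038°; wrapped into (−180°, 180°]: 62.962°.
θ = atan2( sin Δλ · cos φ₂ , cos φ₁ · sin φ₂ − sin φ₁ · cos φ₂ · cos Δλ )
  = atan2(0.88111, -0.06604) = 94.286° → normalised to [0°, 360°): 94.286°.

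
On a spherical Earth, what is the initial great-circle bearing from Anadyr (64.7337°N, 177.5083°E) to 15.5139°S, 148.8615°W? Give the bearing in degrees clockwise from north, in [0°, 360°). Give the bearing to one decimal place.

Δλ = -148.8615 − 177.5083 = -326.3698°; wrapped into (−180°, 180°]: 33.6302°.
θ = atan2( sin Δλ · cos φ₂ , cos φ₁ · sin φ₂ − sin φ₁ · cos φ₂ · cos Δλ )
  = atan2(0.53365, -0.83970) = 147.563° → normalised to [0°, 360°): 147.563°.

147.6°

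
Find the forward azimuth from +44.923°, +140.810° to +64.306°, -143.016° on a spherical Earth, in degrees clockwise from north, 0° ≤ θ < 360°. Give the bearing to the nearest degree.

Δλ = -143.016 − 140.810 = -283.826°; wrapped into (−180°, 180°]: 76.174°.
θ = atan2( sin Δλ · cos φ₂ , cos φ₁ · sin φ₂ − sin φ₁ · cos φ₂ · cos Δλ )
  = atan2(0.42100, 0.56488) = 36.697° → normalised to [0°, 360°): 36.697°.

37°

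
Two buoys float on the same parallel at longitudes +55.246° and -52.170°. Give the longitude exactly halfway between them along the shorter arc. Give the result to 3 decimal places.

+1.538°

Signed shortest Δλ from +55.246° to -52.170° is -107.416°.
Midpoint longitude = +55.246° + (-107.416°)/2 = +55.246° − 53.708° = +1.538°.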